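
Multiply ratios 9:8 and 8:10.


Compound ratio = (9×8) : (8×10)
= 72:80
GCD = 8
= 9:10

9:10


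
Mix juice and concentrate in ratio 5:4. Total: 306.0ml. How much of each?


Total parts = 5 + 4 = 9
juice: 306.0 × 5/9 = 170.0ml
concentrate: 306.0 × 4/9 = 136.0ml
= 170.0ml and 136.0ml

170.0ml and 136.0ml


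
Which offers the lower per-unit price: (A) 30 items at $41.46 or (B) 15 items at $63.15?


Deal A: $41.46/30 = $1.3820/unit
Deal B: $63.15/15 = $4.2100/unit
A is cheaper per unit
= Deal A

Deal A


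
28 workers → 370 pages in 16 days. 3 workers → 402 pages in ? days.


Days ∝ work / workers, so d₂ = d₁ × (m₁/m₂) × (w₂/w₁)
Workers factor (inverse): 28/3 ≈ 9.3333
Work factor (direct): 402/370 ≈ 1.0865
d₂ = 16 × 28/3 × 402/370 = (16 × 28 × 402) / (3 × 370) = 180096/1110
≈ 162.25 days

162.25 days


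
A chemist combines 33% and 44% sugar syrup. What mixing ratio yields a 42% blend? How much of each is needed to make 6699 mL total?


Let x parts of 33% mix with y parts of 44%.
33x + 44y = 42(x + y)
33x + 44y = 42x + 42y
x(33 - 42) = y(42 - 44)
x/y = (44 - 42)/(42 - 33) = 2/9
Simplify: 2:9
Total parts = 11; one part = 6699/11 = 609.00 mL
33% solution: 2×609.00 = 1218.00 mL
44% solution: 9×609.00 = 5481.00 mL
= ratio 2:9; 1218.00 mL and 5481.00 mL

ratio 2:9; 1218.00 mL and 5481.00 mL


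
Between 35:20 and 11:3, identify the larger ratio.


35/20 = 1.7500
11/3 = 3.6667
1.7500 < 3.6667, so 35:20 is less
= 11:3

11:3


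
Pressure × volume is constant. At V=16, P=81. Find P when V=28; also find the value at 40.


Inverse proportion: x × y = constant
k = 16 × 81 = 1296
At x=28: k/28 = 46.29
At x=40: k/40 = 32.40
= 46.29 and 32.40

46.29 and 32.40


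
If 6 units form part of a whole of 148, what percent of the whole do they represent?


Percentage = (part / whole) × 100
= (6 / 148) × 100
≈ 4.05%

4.05%


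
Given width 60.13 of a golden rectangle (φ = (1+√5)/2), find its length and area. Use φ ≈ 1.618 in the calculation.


φ = (1 + √5) / 2 ≈ 1.618
Length = width × φ = 60.13 × 1.618 = 97.29034
≈ 97.29
Area = width × length = 60.13 × 97.29034 = 5850.0681442 ≈ 5850.07
= Length: 97.29, Area: 5850.07

Length: 97.29, Area: 5850.07


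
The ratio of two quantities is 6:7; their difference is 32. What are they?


Let A = 6k, B = 7k.
7k - 6k = 32
1k = 32 → k = 32/1 = 32
A = 6×32 = 192, B = 7×32 = 224
= A = 192, B = 224

A = 192, B = 224


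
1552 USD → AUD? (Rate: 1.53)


Amount × rate = 1552 × 1.53
= 2374.56 AUD

2374.56 AUD


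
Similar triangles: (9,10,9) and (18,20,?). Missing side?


Scale factor = 18/9 = 2
Missing side = 9 × 2
= 18.0

18.0


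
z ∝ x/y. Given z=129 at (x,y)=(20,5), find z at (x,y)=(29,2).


z = k·x/y
Solve for k using the known point: k = z·y/x = 129×5/20 = 645/20 = 32.2500
Now evaluate at x=29, y=2:
z = k × 29 / 2 = (645 × 29) / (20 × 2) = 18705/40
= 467.6250

467.6250


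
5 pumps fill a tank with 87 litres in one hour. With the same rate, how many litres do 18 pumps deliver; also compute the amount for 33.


Direct proportion: y/x = constant
k = 87/5 = 17.4000
y at x=18: k × 18 = 87 × 18 / 5 = 1566/5 = 313.20
y at x=33: k × 33 = 87 × 33 / 5 = 2871/5 = 574.20
= 313.20 and 574.20

313.20 and 574.20


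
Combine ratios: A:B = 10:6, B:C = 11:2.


Match B: multiply A:B by 11 → 110:66
Multiply B:C by 6 → 66:12
Combined: 110:66:12
GCD = 2
= 55:33:6

55:33:6


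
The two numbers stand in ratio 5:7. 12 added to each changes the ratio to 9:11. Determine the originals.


Let A = 5k, B = 7k.
(5k + 12) / (7k + 12) = 9/11
Cross-multiply: 11(5k + 12) = 9(7k + 12)
55k + 132 = 63k + 108
55k - 63k = 108 - 132
-8k = -24
k = -24/-8 = 3
A = 5×3 = 15, B = 7×3 = 21
= A = 15, B = 21

A = 15, B = 21


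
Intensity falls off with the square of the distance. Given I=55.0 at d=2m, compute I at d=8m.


I₁d₁² = I₂d₂²
I₂ = I₁ × (d₁/d₂)²
= 55.0 × (2/8)²
= 55.0 × 4/64
= 220/64
= 3.4375

3.4375


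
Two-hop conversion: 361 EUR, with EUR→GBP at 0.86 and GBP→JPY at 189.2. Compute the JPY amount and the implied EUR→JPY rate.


Step 1: 361 EUR × 0.86 = 310.46 GBP
Step 2: 310.46 GBP × 189.2 = 58739.03 JPY
Implied rate EUR→JPY = 0.86 × 189.2 = 162.7120
= 58739.03 JPY; implied rate 162.7120 JPY/EUR

58739.03 JPY; implied rate 162.7120 JPY/EUR


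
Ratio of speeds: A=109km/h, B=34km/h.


Ratio = 109:34
GCD = 1
Simplified = 109:34
Time ratio (same distance) = 34:109
Speed ratio = 109:34

109:34


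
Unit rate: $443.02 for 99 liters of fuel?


Unit rate = total / quantity
= 443.02 / 99
= $4.47 per unit

$4.47 per unit


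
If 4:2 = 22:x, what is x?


Cross multiply: 4 × x = 2 × 22
4x = 44
x = 44 / 4
= 11.00

11.00


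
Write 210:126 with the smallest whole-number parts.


GCD(210, 126) = 42
210/42 : 126/42
= 5:3

5:3


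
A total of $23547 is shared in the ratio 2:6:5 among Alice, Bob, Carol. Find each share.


Total parts = 2 + 6 + 5 = 13
Alice: 23547 × 2/13 = 3622.62
Bob: 23547 × 6/13 = 10867.85
Carol: 23547 × 5/13 = 9056.54
= Alice: $3622.62, Bob: $10867.85, Carol: $9056.54

Alice: $3622.62, Bob: $10867.85, Carol: $9056.54


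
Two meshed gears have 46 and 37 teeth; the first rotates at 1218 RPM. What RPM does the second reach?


Gear ratio = 46:37 = 46:37
RPM_B = RPM_A × (teeth_A / teeth_B)
= 1218 × (46/37)
= 1514.3 RPM

1514.3 RPM


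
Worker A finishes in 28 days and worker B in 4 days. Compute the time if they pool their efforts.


Rate of A = 1/28 per day
Rate of B = 1/4 per day
Combined rate = 1/28 + 1/4 = 32/112 ≈ 0.2857 per day
Days = 1 / combined rate = 112/32
= 3.50 days

3.50 days


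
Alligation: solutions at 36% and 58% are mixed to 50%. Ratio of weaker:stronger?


Let x parts of 36% mix with y parts of 58%.
36x + 58y = 50(x + y)
36x + 58y = 50x + 50y
x(36 - 50) = y(50 - 58)
x/y = (58 - 50)/(50 - 36) = 8/14
Simplify: 4:7
= 4:7

4:7


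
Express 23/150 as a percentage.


Percentage = (part / whole) × 100
= (23 / 150) × 100
≈ 15.33%

15.33%


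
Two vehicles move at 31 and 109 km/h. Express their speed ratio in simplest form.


Ratio = 31:109
GCD = 1
Simplified = 31:109
Time ratio (same distance) = 109:31
Speed ratio = 31:109

31:109


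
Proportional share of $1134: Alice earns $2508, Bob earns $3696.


Total income = 2508 + 3696 = $6204
Alice: $1134 × 2508/6204 = $458.43
Bob: $1134 × 3696/6204 = $675.57
= Alice: $458.43, Bob: $675.57

Alice: $458.43, Bob: $675.57


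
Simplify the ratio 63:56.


GCD(63, 56) = 7
63/7 : 56/7
= 9:8

9:8


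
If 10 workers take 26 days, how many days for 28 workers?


Inverse proportion: x × y = constant
k = 10 × 26 = 260
y₂ = k / 28 = 260 / 28
= 9.29

9.29


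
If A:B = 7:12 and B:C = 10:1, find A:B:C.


Match B: multiply A:B by 10 → 70:120
Multiply B:C by 12 → 120:12
Combined: 70:120:12
GCD = 2
= 35:60:6

35:60:6


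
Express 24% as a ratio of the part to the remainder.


24% means 24 parts out of 100; remainder = 76
Part : remainder = 24:76
GCD = 4
= 6:19

6:19


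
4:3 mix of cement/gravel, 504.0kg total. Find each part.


Total parts = 4 + 3 = 7
cement: 504.0 × 4/7 = 288.0kg
gravel: 504.0 × 3/7 = 216.0kg
= 288.0kg and 216.0kg

288.0kg and 216.0kg


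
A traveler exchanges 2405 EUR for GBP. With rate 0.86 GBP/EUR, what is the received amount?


Amount × rate = 2405 × 0.86
= 2068.30 GBP

2068.30 GBP


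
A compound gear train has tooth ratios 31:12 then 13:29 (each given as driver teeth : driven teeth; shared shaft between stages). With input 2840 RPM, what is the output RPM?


Stage 1: RPM_B = RPM_A × t_A/t_B = 2840 × 31/12 = 88040/12 ≈ 7336.67
B and C share a shaft → RPM_C = RPM_B
Stage 2: RPM_D = RPM_C × t_C/t_D = RPM_A × (t_A×t_C)/(t_B×t_D)
Overall ratio = (31×13)/(12×29) = 403/348
RPM_D = 2840 × 403/348 = 1144520/348
≈ 3288.85 RPM

3288.85 RPM


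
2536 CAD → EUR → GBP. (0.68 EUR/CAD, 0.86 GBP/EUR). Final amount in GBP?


Step 1: 2536 CAD × 0.68 = 1724.48 EUR
Step 2: 1724.48 EUR × 0.86 = 1483.05 GBP
Implied rate CAD→GBP = 0.68 × 0.86 = 0.5848
= 1483.05 GBP

1483.05 GBP


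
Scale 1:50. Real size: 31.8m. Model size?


Model size = real / scale
= 31.8 / 50
= 0.6360 m

0.6360 m


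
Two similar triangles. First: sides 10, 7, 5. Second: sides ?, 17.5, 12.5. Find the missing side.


Scale factor = 17.5/7 = 2.5
Missing side = 10 × 2.5
= 25.0

25.0


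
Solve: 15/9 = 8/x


Cross multiply: 15 × x = 9 × 8
15x = 72
x = 72 / 15
= 4.80

4.80


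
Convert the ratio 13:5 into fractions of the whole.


Total parts = 13 + 5 = 18
First part: 13/18 = 13/18
Second part: 5/18 = 5/18
= 13/18 and 5/18

13/18 and 5/18


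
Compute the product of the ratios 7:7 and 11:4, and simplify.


Compound ratio = (7×11) : (7×4)
= 77:28
GCD = 7
= 11:4

11:4


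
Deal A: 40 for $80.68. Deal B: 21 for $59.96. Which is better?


Deal A: $80.68/40 = $2.0170/unit
Deal B: $59.96/21 = $2.8552/unit
A is cheaper per unit
= Deal A

Deal A


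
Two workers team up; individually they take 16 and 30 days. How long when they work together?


Rate of A = 1/16 per day
Rate of B = 1/30 per day
Combined rate = 1/16 + 1/30 = 46/480 ≈ 0.0958 per day
Days = 1 / combined rate = 480/46
≈ 10.43 days

10.43 days


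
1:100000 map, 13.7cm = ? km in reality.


Real distance = map distance × scale
= 13.7cm × 100000
= 1370000 cm = 13700.0 m
= 13.700 km

13.700 km


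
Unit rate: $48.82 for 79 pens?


Unit rate = total / quantity
= 48.82 / 79
= $0.62 per unit

$0.62 per unit


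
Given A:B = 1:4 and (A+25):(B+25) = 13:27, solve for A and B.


Let A = 1k, B = 4k.
(1k + 25) / (4k + 25) = 13/27
Cross-multiply: 27(1k + 25) = 13(4k + 25)
27k + 675 = 52k + 325
27k - 52k = 325 - 675
-25k = -350
k = -350/-25 = 14
A = 1×14 = 14, B = 4×14 = 56
= A = 14, B = 56

A = 14, B = 56


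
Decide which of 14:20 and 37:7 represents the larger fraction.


14/20 = 0.7000
37/7 = 5.2857
0.7000 < 5.2857, so 14:20 is less
= 37:7

37:7


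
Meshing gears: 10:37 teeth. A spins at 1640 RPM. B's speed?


Gear ratio = 10:37 = 10:37
RPM_B = RPM_A × (teeth_A / teeth_B)
= 1640 × (10/37)
= 443.2 RPM

443.2 RPM


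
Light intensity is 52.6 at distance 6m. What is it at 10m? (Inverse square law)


I₁d₁² = I₂d₂²
I₂ = I₁ × (d₁/d₂)²
= 52.6 × (6/10)²
= 52.6 × 36/100
= 1893.6/100
= 18.9360

18.9360


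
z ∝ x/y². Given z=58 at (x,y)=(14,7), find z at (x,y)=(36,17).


z = k·x/y²
Solve for k using the known point: k = z·y²/x = 58×49/14 = 2842/14 = 203.0000
Now evaluate at x=36, y=17:
z = k × 36 / 289 = (2842 × 36) / (14 × 289) = 102312/4046
≈ 25.2872

25.2872


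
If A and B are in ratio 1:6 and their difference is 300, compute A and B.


Let A = 1k, B = 6k.
6k - 1k = 300
5k = 300 → k = 300/5 = 60
A = 1×60 = 60, B = 6×60 = 360
= A = 60, B = 360

A = 60, B = 360


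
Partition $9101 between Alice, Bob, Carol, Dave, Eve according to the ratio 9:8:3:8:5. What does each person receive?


Total parts = 9 + 8 + 3 + 8 + 5 = 33
Alice: 9101 × 9/33 = 2482.09
Bob: 9101 × 8/33 = 2206.30
Carol: 9101 × 3/33 = 827.36
Dave: 9101 × 8/33 = 2206.30
Eve: 9101 × 5/33 = 1378.94
= Alice: $2482.09, Bob: $2206.30, Carol: $827.36, Dave: $2206.30, Eve: $1378.94

Alice: $2482.09, Bob: $2206.30, Carol: $827.36, Dave: $2206.30, Eve: $1378.94


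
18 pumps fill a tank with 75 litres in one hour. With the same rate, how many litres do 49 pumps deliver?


Direct proportion: y/x = constant
k = 75/18 ≈ 4.1667
y₂ = k × 49 = 75 × 49 / 18 = 3675/18
≈ 204.17

204.17


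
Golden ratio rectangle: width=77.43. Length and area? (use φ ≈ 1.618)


φ = (1 + √5) / 2 ≈ 1.618
Length = width × φ = 77.43 × 1.618 = 125.28174
≈ 125.28
Area = width × length = 77.43 × 125.28174 = 9700.5651282 ≈ 9700.57
= Length: 125.28, Area: 9700.57

Length: 125.28, Area: 9700.57


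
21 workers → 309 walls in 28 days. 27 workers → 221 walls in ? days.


Days ∝ work / workers, so d₂ = d₁ × (m₁/m₂) × (w₂/w₁)
Workers factor (inverse): 21/27 ≈ 0.7778
Work factor (direct): 221/309 ≈ 0.7152
d₂ = 28 × 21/27 × 221/309 = (28 × 21 × 221) / (27 × 309) = 129948/8343
≈ 15.58 days

15.58 days


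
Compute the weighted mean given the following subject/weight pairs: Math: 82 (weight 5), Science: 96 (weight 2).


Numerator = 82×5 + 96×2
= 410 + 192
= 602
Total weight = 7
Weighted avg = 602/7
= 86.00

86.00


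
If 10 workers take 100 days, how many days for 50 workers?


Inverse proportion: x × y = constant
k = 10 × 100 = 1000
y₂ = k / 50 = 1000 / 50
= 20.00

20.00


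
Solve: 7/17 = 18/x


Cross multiply: 7 × x = 17 × 18
7x = 306
x = 306 / 7
= 43.71

43.71


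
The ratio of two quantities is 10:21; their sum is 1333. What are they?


Let A = 10k, B = 21k.
10k + 21k = 1333
31k = 1333 → k = 1333/31 = 43
A = 10×43 = 430, B = 21×43 = 903
= A = 430, B = 903

A = 430, B = 903


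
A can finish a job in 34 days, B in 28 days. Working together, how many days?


Rate of A = 1/34 per day
Rate of B = 1/28 per day
Combined rate = 1/34 + 1/28 = 62/952 ≈ 0.0651 per day
Days = 1 / combined rate = 952/62
≈ 15.35 days

15.35 days


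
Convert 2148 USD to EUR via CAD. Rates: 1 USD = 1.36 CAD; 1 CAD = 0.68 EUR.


Step 1: 2148 USD × 1.36 = 2921.28 CAD
Step 2: 2921.28 CAD × 0.68 = 1986.47 EUR
Implied rate USD→EUR = 1.36 × 0.68 = 0.9248
= 1986.47 EUR

1986.47 EUR


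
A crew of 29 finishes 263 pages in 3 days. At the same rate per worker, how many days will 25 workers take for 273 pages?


Days ∝ work / workers, so d₂ = d₁ × (m₁/m₂) × (w₂/w₁)
Workers factor (inverse): 29/25 = 1.1600
Work factor (direct): 273/263 ≈ 1.0380
d₂ = 3 × 29/25 × 273/263 = (3 × 29 × 273) / (25 × 263) = 23751/6575
≈ 3.61 days

3.61 days


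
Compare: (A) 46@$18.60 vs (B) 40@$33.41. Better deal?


Deal A: $18.60/46 = $0.4043/unit
Deal B: $33.41/40 = $0.8353/unit
A is cheaper per unit
= Deal A

Deal A


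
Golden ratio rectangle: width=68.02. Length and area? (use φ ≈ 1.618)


φ = (1 + √5) / 2 ≈ 1.618
Length = width × φ = 68.02 × 1.618 = 110.05636
≈ 110.06
Area = width × length = 68.02 × 110.05636 = 7486.0336072 ≈ 7486.03
= Length: 110.06, Area: 7486.03

Length: 110.06, Area: 7486.03


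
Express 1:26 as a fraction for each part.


Total parts = 1 + 26 = 27
First part: 1/27 = 1/27
Second part: 26/27 = 26/27
= 1/27 and 26/27

1/27 and 26/27


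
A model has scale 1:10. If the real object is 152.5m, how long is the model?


Model size = real / scale
= 152.5 / 10
= 15.2500 m

15.2500 m


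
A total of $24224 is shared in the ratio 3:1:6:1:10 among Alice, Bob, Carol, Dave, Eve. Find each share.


Total parts = 3 + 1 + 6 + 1 + 10 = 21
Alice: 24224 × 3/21 = 3460.57
Bob: 24224 × 1/21 = 1153.52
Carol: 24224 × 6/21 = 6921.14
Dave: 24224 × 1/21 = 1153.52
Eve: 24224 × 10/21 = 11535.24
= Alice: $3460.57, Bob: $1153.52, Carol: $6921.14, Dave: $1153.52, Eve: $11535.24

Alice: $3460.57, Bob: $1153.52, Carol: $6921.14, Dave: $1153.52, Eve: $11535.24


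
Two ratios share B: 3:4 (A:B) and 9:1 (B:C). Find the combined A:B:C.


Match B: multiply A:B by 9 → 27:36
Multiply B:C by 4 → 36:4
Combined: 27:36:4
GCD = 1
= 27:36:4

27:36:4


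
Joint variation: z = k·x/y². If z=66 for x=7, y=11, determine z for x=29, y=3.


z = k·x/y²
Solve for k using the known point: k = z·y²/x = 66×121/7 = 7986/7 ≈ 1140.8571
Now evaluate at x=29, y=3:
z = k × 29 / 9 = (7986 × 29) / (7 × 9) = 231594/63
≈ 3676.0952

3676.0952


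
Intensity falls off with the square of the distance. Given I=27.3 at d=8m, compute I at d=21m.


I₁d₁² = I₂d₂²
I₂ = I₁ × (d₁/d₂)²
= 27.3 × (8/21)²
= 27.3 × 64/441
= 1747.2/441
≈ 3.9619

3.9619


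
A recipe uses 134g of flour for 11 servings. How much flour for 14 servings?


Direct proportion: y/x = constant
k = 134/11 ≈ 12.1818
y₂ = k × 14 = 134 × 14 / 11 = 1876/11
≈ 170.55

170.55


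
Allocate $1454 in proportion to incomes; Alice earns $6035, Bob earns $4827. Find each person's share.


Total income = 6035 + 4827 = $10862
Alice: $1454 × 6035/10862 = $807.85
Bob: $1454 × 4827/10862 = $646.15
= Alice: $807.85, Bob: $646.15

Alice: $807.85, Bob: $646.15


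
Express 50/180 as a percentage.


Percentage = (part / whole) × 100
= (50 / 180) × 100
≈ 27.78%

27.78%


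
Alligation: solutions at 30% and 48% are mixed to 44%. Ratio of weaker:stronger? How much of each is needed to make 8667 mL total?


Let x parts of 30% mix with y parts of 48%.
30x + 48y = 44(x + y)
30x + 48y = 44x + 44y
x(30 - 44) = y(44 - 48)
x/y = (48 - 44)/(44 - 30) = 4/14
Simplify: 2:7
Total parts = 9; one part = 8667/9 = 963.00 mL
30% solution: 2×963.00 = 1926.00 mL
48% solution: 7×963.00 = 6741.00 mL
= ratio 2:7; 1926.00 mL and 6741.00 mL

ratio 2:7; 1926.00 mL and 6741.00 mL


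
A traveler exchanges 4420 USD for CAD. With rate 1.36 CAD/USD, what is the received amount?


Amount × rate = 4420 × 1.36
= 6011.20 CAD

6011.20 CAD


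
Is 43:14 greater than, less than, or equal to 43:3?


43/14 = 3.0714
43/3 = 14.3333
3.0714 < 14.3333, so 43:14 is less
= less than

less than


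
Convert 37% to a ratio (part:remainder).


37% means 37 parts out of 100; remainder = 63
Part : remainder = 37:63
GCD = 1
= 37:63

37:63


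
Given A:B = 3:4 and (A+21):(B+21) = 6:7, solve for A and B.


Let A = 3k, B = 4k.
(3k + 21) / (4k + 21) = 6/7
Cross-multiply: 7(3k + 21) = 6(4k + 21)
21k + 147 = 24k + 126
21k - 24k = 126 - 147
-3k = -21
k = -21/-3 = 7
A = 3×7 = 21, B = 4×7 = 28
= A = 21, B = 28

A = 21, B = 28


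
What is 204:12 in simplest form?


GCD(204, 12) = 12
204/12 : 12/12
= 17:1

17:1


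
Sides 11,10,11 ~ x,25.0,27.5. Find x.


Scale factor = 25.0/10 = 2.5
Missing side = 11 × 2.5
= 27.5

27.5


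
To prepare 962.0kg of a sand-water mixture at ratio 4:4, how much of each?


Total parts = 4 + 4 = 8
sand: 962.0 × 4/8 = 481.0kg
water: 962.0 × 4/8 = 481.0kg
= 481.0kg and 481.0kg

481.0kg and 481.0kg


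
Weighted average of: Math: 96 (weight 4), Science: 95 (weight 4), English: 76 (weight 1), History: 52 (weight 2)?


Numerator = 96×4 + 95×4 + 76×1 + 52×2
= 384 + 380 + 76 + 104
= 944
Total weight = 11
Weighted avg = 944/11
= 85.82

85.82


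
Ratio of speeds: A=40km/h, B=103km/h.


Ratio = 40:103
GCD = 1
Simplified = 40:103
Time ratio (same distance) = 103:40
Speed ratio = 40:103

40:103


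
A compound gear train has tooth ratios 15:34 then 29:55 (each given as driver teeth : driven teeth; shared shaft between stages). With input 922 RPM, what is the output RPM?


Stage 1: RPM_B = RPM_A × t_A/t_B = 922 × 15/34 = 13830/34 ≈ 406.76
B and C share a shaft → RPM_C = RPM_B
Stage 2: RPM_D = RPM_C × t_C/t_D = RPM_A × (t_A×t_C)/(t_B×t_D)
Overall ratio = (15×29)/(34×55) = 435/1870
RPM_D = 922 × 435/1870 = 401070/1870
≈ 214.48 RPM

214.48 RPM


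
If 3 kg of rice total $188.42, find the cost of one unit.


Unit rate = total / quantity
= 188.42 / 3
= $62.81 per unit

$62.81 per unit


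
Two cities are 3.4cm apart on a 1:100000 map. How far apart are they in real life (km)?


Real distance = map distance × scale
= 3.4cm × 100000
= 340000 cm = 3400.0 m
= 3.400 km

3.400 km


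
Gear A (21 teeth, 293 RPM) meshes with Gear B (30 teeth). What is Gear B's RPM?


Gear ratio = 21:30 = 7:10
RPM_B = RPM_A × (teeth_A / teeth_B)
= 293 × (21/30)
= 205.1 RPM

205.1 RPM


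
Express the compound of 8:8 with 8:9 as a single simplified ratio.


Compound ratio = (8×8) : (8×9)
= 64:72
GCD = 8
= 8:9

8:9


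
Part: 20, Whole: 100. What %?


Percentage = (part / whole) × 100
= (20 / 100) × 100
= 20.00%

20.00%


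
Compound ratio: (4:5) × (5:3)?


Compound ratio = (4×5) : (5×3)
= 20:15
GCD = 5
= 4:3

4:3


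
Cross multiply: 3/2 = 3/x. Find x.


Cross multiply: 3 × x = 2 × 3
3x = 6
x = 6 / 3
= 2.00

2.00


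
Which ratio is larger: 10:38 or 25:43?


10/38 = 0.2632
25/43 = 0.5814
0.2632 < 0.5814, so 10:38 is less
= 25:43

25:43


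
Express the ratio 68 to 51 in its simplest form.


GCD(68, 51) = 17
68/17 : 51/17
= 4:3

4:3


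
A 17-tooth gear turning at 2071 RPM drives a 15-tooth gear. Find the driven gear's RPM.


Gear ratio = 17:15 = 17:15
RPM_B = RPM_A × (teeth_A / teeth_B)
= 2071 × (17/15)
= 2347.1 RPM

2347.1 RPM


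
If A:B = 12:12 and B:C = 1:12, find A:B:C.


Match B: multiply A:B by 1 → 12:12
Multiply B:C by 12 → 12:144
Combined: 12:12:144
GCD = 12
= 1:1:12

1:1:12


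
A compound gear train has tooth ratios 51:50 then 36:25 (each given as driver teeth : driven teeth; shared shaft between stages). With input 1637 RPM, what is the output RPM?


Stage 1: RPM_B = RPM_A × t_A/t_B = 1637 × 51/50 = 83487/50 = 1669.74
B and C share a shaft → RPM_C = RPM_B
Stage 2: RPM_D = RPM_C × t_C/t_D = RPM_A × (t_A×t_C)/(t_B×t_D)
Overall ratio = (51×36)/(50×25) = 1836/1250
RPM_D = 1637 × 1836/1250 = 3005532/1250
≈ 2404.43 RPM

2404.43 RPM


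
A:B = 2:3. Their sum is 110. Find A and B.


Let A = 2k, B = 3k.
2k + 3k = 110
5k = 110 → k = 110/5 = 22
A = 2×22 = 44, B = 3×22 = 66
= A = 44, B = 66

A = 44, B = 66


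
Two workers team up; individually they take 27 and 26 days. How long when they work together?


Rate of A = 1/27 per day
Rate of B = 1/26 per day
Combined rate = 1/27 + 1/26 = 53/702 ≈ 0.0755 per day
Days = 1 / combined rate = 702/53
≈ 13.25 days

13.25 days


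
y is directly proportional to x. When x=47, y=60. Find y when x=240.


Direct proportion: y/x = constant
k = 60/47 ≈ 1.2766
y₂ = k × 240 = 60 × 240 / 47 = 14400/47
≈ 306.38

306.38


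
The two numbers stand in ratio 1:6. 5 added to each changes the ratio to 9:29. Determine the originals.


Let A = 1k, B = 6k.
(1k + 5) / (6k + 5) = 9/29
Cross-multiply: 29(1k + 5) = 9(6k + 5)
29k + 145 = 54k + 45
29k - 54k = 45 - 145
-25k = -100
k = -100/-25 = 4
A = 1×4 = 4, B = 6×4 = 24
= A = 4, B = 24

A = 4, B = 24


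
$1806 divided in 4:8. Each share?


Total parts = 4 + 8 = 12
Part 1: 1806 × 4/12 = 602.00
Part 2: 1806 × 8/12 = 1204.00
= Part 1: $602.00, Part 2: $1204.00

Part 1: $602.00, Part 2: $1204.00


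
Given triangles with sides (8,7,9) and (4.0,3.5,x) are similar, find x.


Scale factor = 4.0/8 = 0.5
Missing side = 9 × 0.5
= 4.5

4.5


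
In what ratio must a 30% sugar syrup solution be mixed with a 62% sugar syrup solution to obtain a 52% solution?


Let x parts of 30% mix with y parts of 62%.
30x + 62y = 52(x + y)
30x + 62y = 52x + 52y
x(30 - 52) = y(52 - 62)
x/y = (62 - 52)/(52 - 30) = 10/22
Simplify: 5:11
= 5:11

5:11


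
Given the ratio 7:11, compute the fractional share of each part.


Total parts = 7 + 11 = 18
First part: 7/18 = 7/18
Second part: 11/18 = 11/18
= 7/18 and 11/18

7/18 and 11/18


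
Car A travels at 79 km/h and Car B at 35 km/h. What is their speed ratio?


Ratio = 79:35
GCD = 1
Simplified = 79:35
Time ratio (same distance) = 35:79
Speed ratio = 79:35

79:35


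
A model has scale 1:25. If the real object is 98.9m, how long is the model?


Model size = real / scale
= 98.9 / 25
= 3.9560 m

3.9560 m


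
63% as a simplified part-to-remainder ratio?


63% means 63 parts out of 100; remainder = 37
Part : remainder = 63:37
GCD = 1
= 63:37

63:37


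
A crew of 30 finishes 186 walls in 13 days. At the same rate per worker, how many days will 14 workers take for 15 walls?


Days ∝ work / workers, so d₂ = d₁ × (m₁/m₂) × (w₂/w₁)
Workers factor (inverse): 30/14 ≈ 2.1429
Work factor (direct): 15/186 ≈ 0.0806
d₂ = 13 × 30/14 × 15/186 = (13 × 30 × 15) / (14 × 186) = 5850/2604
≈ 2.25 days

2.25 days


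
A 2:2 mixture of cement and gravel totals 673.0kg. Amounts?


Total parts = 2 + 2 = 4
cement: 673.0 × 2/4 = 336.5kg
gravel: 673.0 × 2/4 = 336.5kg
= 336.5kg and 336.5kg

336.5kg and 336.5kg


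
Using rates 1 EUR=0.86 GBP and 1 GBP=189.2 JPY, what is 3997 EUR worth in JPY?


Step 1: 3997 EUR × 0.86 = 3437.42 GBP
Step 2: 3437.42 GBP × 189.2 = 650359.86 JPY
Implied rate EUR→JPY = 0.86 × 189.2 = 162.7120
= 650359.86 JPY

650359.86 JPY


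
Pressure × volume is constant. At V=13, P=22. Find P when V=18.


Inverse proportion: x × y = constant
k = 13 × 22 = 286
y₂ = k / 18 = 286 / 18
= 15.89

15.89


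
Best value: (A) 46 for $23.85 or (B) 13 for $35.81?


Deal A: $23.85/46 = $0.5185/unit
Deal B: $35.81/13 = $2.7546/unit
A is cheaper per unit
= Deal A

Deal A


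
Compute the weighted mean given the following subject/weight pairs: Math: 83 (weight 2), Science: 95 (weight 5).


Numerator = 83×2 + 95×5
= 166 + 475
= 641
Total weight = 7
Weighted avg = 641/7
= 91.57

91.57


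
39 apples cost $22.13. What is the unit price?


Unit rate = total / quantity
= 22.13 / 39
= $0.57 per unit

$0.57 per unit


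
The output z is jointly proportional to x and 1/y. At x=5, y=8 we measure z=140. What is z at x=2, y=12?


z = k·x/y
Solve for k using the known point: k = z·y/x = 140×8/5 = 1120/5 = 224.0000
Now evaluate at x=2, y=12:
z = k × 2 / 12 = (1120 × 2) / (5 × 12) = 2240/60
≈ 37.3333

37.3333


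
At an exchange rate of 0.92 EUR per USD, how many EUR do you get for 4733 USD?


Amount × rate = 4733 × 0.92
= 4354.36 EUR

4354.36 EUR


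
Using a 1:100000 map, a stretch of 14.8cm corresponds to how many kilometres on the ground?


Real distance = map distance × scale
= 14.8cm × 100000
= 1480000 cm = 14800.0 m
= 14.800 km

14.800 km


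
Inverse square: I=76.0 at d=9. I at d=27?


I₁d₁² = I₂d₂²
I₂ = I₁ × (d₁/d₂)²
= 76.0 × (9/27)²
= 76.0 × 81/729
= 6156/729
≈ 8.4444

8.4444


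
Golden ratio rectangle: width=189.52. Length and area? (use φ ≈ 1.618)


φ = (1 + √5) / 2 ≈ 1.618
Length = width × φ = 189.52 × 1.618 = 306.64336
≈ 306.64
Area = width × length = 189.52 × 306.64336 = 58115.0495872 ≈ 58115.05
= Length: 306.64, Area: 58115.05

Length: 306.64, Area: 58115.05


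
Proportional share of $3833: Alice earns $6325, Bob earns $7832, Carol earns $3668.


Total income = 6325 + 7832 + 3668 = $17825
Alice: $3833 × 6325/17825 = $1360.10
Bob: $3833 × 7832/17825 = $1684.15
Carol: $3833 × 3668/17825 = $788.75
= Alice: $1360.10, Bob: $1684.15, Carol: $788.75

Alice: $1360.10, Bob: $1684.15, Carol: $788.75


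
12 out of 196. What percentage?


Percentage = (part / whole) × 100
= (12 / 196) × 100
≈ 6.12%

6.12%


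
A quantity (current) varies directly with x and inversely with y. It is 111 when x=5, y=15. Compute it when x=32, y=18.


z = k·x/y
Solve for k using the known point: k = z·y/x = 111×15/5 = 1665/5 = 333.0000
Now evaluate at x=32, y=18:
z = k × 32 / 18 = (1665 × 32) / (5 × 18) = 53280/90
= 592.0000

592.0000


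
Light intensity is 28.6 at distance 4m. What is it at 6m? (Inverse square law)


I₁d₁² = I₂d₂²
I₂ = I₁ × (d₁/d₂)²
= 28.6 × (4/6)²
= 28.6 × 16/36
= 457.6/36
≈ 12.7111

12.7111


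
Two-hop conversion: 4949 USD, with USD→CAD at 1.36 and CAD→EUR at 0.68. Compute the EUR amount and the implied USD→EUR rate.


Step 1: 4949 USD × 1.36 = 6730.64 CAD
Step 2: 6730.64 CAD × 0.68 = 4576.84 EUR
Implied rate USD→EUR = 1.36 × 0.68 = 0.9248
= 4576.84 EUR; implied rate 0.9248 EUR/USD

4576.84 EUR; implied rate 0.9248 EUR/USD


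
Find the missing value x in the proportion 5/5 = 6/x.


Cross multiply: 5 × x = 5 × 6
5x = 30
x = 30 / 5
= 6.00

6.00


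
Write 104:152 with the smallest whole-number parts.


GCD(104, 152) = 8
104/8 : 152/8
= 13:19

13:19


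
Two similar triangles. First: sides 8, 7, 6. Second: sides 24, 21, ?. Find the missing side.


Scale factor = 24/8 = 3
Missing side = 6 × 3
= 18.0

18.0


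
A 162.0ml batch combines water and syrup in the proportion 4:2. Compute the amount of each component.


Total parts = 4 + 2 = 6
water: 162.0 × 4/6 = 108.0ml
syrup: 162.0 × 2/6 = 54.0ml
= 108.0ml and 54.0ml

108.0ml and 54.0ml


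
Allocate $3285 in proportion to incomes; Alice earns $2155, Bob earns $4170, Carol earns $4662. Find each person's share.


Total income = 2155 + 4170 + 4662 = $10987
Alice: $3285 × 2155/10987 = $644.32
Bob: $3285 × 4170/10987 = $1246.79
Carol: $3285 × 4662/10987 = $1393.89
= Alice: $644.32, Bob: $1246.79, Carol: $1393.89

Alice: $644.32, Bob: $1246.79, Carol: $1393.89


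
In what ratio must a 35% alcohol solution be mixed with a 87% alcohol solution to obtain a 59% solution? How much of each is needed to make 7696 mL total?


Let x parts of 35% mix with y parts of 87%.
35x + 87y = 59(x + y)
35x + 87y = 59x + 59y
x(35 - 59) = y(59 - 87)
x/y = (87 - 59)/(59 - 35) = 28/24
Simplify: 7:6
Total parts = 13; one part = 7696/13 = 592.00 mL
35% solution: 7×592.00 = 4144.00 mL
87% solution: 6×592.00 = 3552.00 mL
= ratio 7:6; 4144.00 mL and 3552.00 mL

ratio 7:6; 4144.00 mL and 3552.00 mL


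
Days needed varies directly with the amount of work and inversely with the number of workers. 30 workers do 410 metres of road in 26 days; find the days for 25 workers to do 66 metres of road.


Days ∝ work / workers, so d₂ = d₁ × (m₁/m₂) × (w₂/w₁)
Workers factor (inverse): 30/25 = 1.2000
Work factor (direct): 66/410 ≈ 0.1610
d₂ = 26 × 30/25 × 66/410 = (26 × 30 × 66) / (25 × 410) = 51480/10250
≈ 5.02 days

5.02 days


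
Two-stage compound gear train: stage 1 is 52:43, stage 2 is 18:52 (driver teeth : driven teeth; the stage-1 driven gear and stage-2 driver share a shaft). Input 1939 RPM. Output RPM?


Stage 1: RPM_B = RPM_A × t_A/t_B = 1939 × 52/43 = 100828/43 ≈ 2344.84
B and C share a shaft → RPM_C = RPM_B
Stage 2: RPM_D = RPM_C × t_C/t_D = RPM_A × (t_A×t_C)/(t_B×t_D)
Overall ratio = (52×18)/(43×52) = 936/2236
RPM_D = 1939 × 936/2236 = 1814904/2236
≈ 811.67 RPM

811.67 RPM


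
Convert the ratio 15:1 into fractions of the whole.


Total parts = 15 + 1 = 16
First part: 15/16 = 15/16
Second part: 1/16 = 1/16
= 15/16 and 1/16

15/16 and 1/16


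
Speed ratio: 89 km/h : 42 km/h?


Ratio = 89:42
GCD = 1
Simplified = 89:42
Time ratio (same distance) = 42:89
Speed ratio = 89:42

89:42


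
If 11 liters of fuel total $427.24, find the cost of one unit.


Unit rate = total / quantity
= 427.24 / 11
= $38.84 per unit

$38.84 per unit


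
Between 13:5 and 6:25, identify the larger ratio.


13/5 = 2.6000
6/25 = 0.2400
2.6000 > 0.2400, so 13:5 is greater
= 13:5

13:5


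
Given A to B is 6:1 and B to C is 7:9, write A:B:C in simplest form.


Match B: multiply A:B by 7 → 42:7
Multiply B:C by 1 → 7:9
Combined: 42:7:9
GCD = 1
= 42:7:9

42:7:9


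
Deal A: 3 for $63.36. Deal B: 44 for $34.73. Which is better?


Deal A: $63.36/3 = $21.1200/unit
Deal B: $34.73/44 = $0.7893/unit
B is cheaper per unit
= Deal B

Deal B


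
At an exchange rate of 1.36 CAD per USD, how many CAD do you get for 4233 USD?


Amount × rate = 4233 × 1.36
= 5756.88 CAD

5756.88 CAD


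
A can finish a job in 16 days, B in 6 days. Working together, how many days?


Rate of A = 1/16 per day
Rate of B = 1/6 per day
Combined rate = 1/16 + 1/6 = 22/96 ≈ 0.2292 per day
Days = 1 / combined rate = 96/22
≈ 4.36 days

4.36 days


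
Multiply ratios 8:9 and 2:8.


Compound ratio = (8×2) : (9×8)
= 16:72
GCD = 8
= 2:9

2:9


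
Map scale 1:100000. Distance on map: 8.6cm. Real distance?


Real distance = map distance × scale
= 8.6cm × 100000
= 860000 cm = 8600.0 m
= 8.600 km

8.600 km


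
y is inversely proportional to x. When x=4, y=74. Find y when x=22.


Inverse proportion: x × y = constant
k = 4 × 74 = 296
y₂ = k / 22 = 296 / 22
= 13.45

13.45


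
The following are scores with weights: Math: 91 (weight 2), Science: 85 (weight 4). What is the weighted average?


Numerator = 91×2 + 85×4
= 182 + 340
= 522
Total weight = 6
Weighted avg = 522/6
= 87.00

87.00


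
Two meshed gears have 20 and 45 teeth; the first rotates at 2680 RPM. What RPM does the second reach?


Gear ratio = 20:45 = 4:9
RPM_B = RPM_A × (teeth_A / teeth_B)
= 2680 × (20/45)
= 1191.1 RPM

1191.1 RPM


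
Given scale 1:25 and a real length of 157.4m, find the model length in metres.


Model size = real / scale
= 157.4 / 25
= 6.2960 m

6.2960 m


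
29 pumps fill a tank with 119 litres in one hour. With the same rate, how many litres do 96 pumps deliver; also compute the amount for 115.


Direct proportion: y/x = constant
k = 119/29 ≈ 4.1034
y at x=96: k × 96 = 119 × 96 / 29 = 11424/29 ≈ 393.93
y at x=115: k × 115 = 119 × 115 / 29 = 13685/29 ≈ 471.90
= 393.93 and 471.90

393.93 and 471.90


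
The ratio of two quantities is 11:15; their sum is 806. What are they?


Let A = 11k, B = 15k.
11k + 15k = 806
26k = 806 → k = 806/26 = 31
A = 11×31 = 341, B = 15×31 = 465
= A = 341, B = 465

A = 341, B = 465


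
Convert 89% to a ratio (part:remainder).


89% means 89 parts out of 100; remainder = 11
Part : remainder = 89:11
GCD = 1
= 89:11

89:11


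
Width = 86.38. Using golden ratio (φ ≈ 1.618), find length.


φ = (1 + √5) / 2 ≈ 1.618
Length = width × φ = 86.38 × 1.618 = 139.76284
≈ 139.76

139.76


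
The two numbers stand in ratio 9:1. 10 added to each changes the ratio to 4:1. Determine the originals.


Let A = 9k, B = 1k.
(9k + 10) / (1k + 10) = 4/1
Cross-multiply: 1(9k + 10) = 4(1k + 10)
9k + 10 = 4k + 40
9k - 4k = 40 - 10
5k = 30
k = 30/5 = 6
A = 9×6 = 54, B = 1×6 = 6
= A = 54, B = 6

A = 54, B = 6


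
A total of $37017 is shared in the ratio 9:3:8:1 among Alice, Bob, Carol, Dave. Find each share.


Total parts = 9 + 3 + 8 + 1 = 21
Alice: 37017 × 9/21 = 15864.43
Bob: 37017 × 3/21 = 5288.14
Carol: 37017 × 8/21 = 14101.71
Dave: 37017 × 1/21 = 1762.71
= Alice: $15864.43, Bob: $5288.14, Carol: $14101.71, Dave: $1762.71

Alice: $15864.43, Bob: $5288.14, Carol: $14101.71, Dave: $1762.71


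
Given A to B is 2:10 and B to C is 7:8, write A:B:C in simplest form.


Match B: multiply A:B by 7 → 14:70
Multiply B:C by 10 → 70:80
Combined: 14:70:80
GCD = 2
= 7:35:40

7:35:40


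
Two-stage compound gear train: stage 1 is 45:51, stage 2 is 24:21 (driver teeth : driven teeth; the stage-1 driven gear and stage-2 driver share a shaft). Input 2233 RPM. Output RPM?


Stage 1: RPM_B = RPM_A × t_A/t_B = 2233 × 45/51 = 100485/51 ≈ 1970.29
B and C share a shaft → RPM_C = RPM_B
Stage 2: RPM_D = RPM_C × t_C/t_D = RPM_A × (t_A×t_C)/(t_B×t_D)
Overall ratio = (45×24)/(51×21) = 1080/1071
RPM_D = 2233 × 1080/1071 = 2411640/1071
≈ 2251.76 RPM

2251.76 RPM


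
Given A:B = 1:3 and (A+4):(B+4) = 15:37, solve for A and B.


Let A = 1k, B = 3k.
(1k + 4) / (3k + 4) = 15/37
Cross-multiply: 37(1k + 4) = 15(3k + 4)
37k + 148 = 45k + 60
37k - 45k = 60 - 148
-8k = -88
k = -88/-8 = 11
A = 1×11 = 11, B = 3×11 = 33
= A = 11, B = 33

A = 11, B = 33


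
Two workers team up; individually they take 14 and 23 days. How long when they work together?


Rate of A = 1/14 per day
Rate of B = 1/23 per day
Combined rate = 1/14 + 1/23 = 37/322 ≈ 0.1149 per day
Days = 1 / combined rate = 322/37
≈ 8.70 days

8.70 days


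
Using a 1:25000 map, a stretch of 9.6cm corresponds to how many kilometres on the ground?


Real distance = map distance × scale
= 9.6cm × 25000
= 240000 cm = 2400.0 m
= 2.400 km

2.400 km


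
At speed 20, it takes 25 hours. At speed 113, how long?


Inverse proportion: x × y = constant
k = 20 × 25 = 500
y₂ = k / 113 = 500 / 113
= 4.42

4.42


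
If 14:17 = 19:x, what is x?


Cross multiply: 14 × x = 17 × 19
14x = 323
x = 323 / 14
= 23.07

23.07


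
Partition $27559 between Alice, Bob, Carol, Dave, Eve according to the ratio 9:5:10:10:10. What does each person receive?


Total parts = 9 + 5 + 10 + 10 + 10 = 44
Alice: 27559 × 9/44 = 5637.07
Bob: 27559 × 5/44 = 3131.70
Carol: 27559 × 10/44 = 6263.41
Dave: 27559 × 10/44 = 6263.41
Eve: 27559 × 10/44 = 6263.41
= Alice: $5637.07, Bob: $3131.70, Carol: $6263.41, Dave: $6263.41, Eve: $6263.41

Alice: $5637.07, Bob: $3131.70, Carol: $6263.41, Dave: $6263.41, Eve: $6263.41


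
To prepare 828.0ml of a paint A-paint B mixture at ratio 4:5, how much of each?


Total parts = 4 + 5 = 9
paint A: 828.0 × 4/9 = 368.0ml
paint B: 828.0 × 5/9 = 460.0ml
= 368.0ml and 460.0ml

368.0ml and 460.0ml


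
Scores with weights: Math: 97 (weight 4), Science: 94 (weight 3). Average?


Numerator = 97×4 + 94×3
= 388 + 282
= 670
Total weight = 7
Weighted avg = 670/7
= 95.71

95.71


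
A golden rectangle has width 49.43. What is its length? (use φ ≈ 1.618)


φ = (1 + √5) / 2 ≈ 1.618
Length = width × φ = 49.43 × 1.618 = 79.97774
≈ 79.98

79.98


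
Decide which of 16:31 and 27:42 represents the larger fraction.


16/31 = 0.5161
27/42 = 0.6429
0.5161 < 0.6429, so 16:31 is less
= 27:42

27:42


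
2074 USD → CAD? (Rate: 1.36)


Amount × rate = 2074 × 1.36
= 2820.64 CAD

2820.64 CAD


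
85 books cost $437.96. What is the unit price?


Unit rate = total / quantity
= 437.96 / 85
= $5.15 per unit

$5.15 per unit


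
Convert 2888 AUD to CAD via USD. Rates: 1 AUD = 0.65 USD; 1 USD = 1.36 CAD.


Step 1: 2888 AUD × 0.65 = 1877.20 USD
Step 2: 1877.20 USD × 1.36 = 2552.99 CAD
Implied rate AUD→CAD = 0.65 × 1.36 = 0.8840
= 2552.99 CAD

2552.99 CAD


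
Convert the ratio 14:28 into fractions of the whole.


Total parts = 14 + 28 = 42
First part: 14/42 = 1/3
Second part: 28/42 = 2/3
= 1/3 and 2/3

1/3 and 2/3


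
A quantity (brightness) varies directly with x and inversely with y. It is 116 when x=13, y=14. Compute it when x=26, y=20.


z = k·x/y
Solve for k using the known point: k = z·y/x = 116×14/13 = 1624/13 ≈ 124.9231
Now evaluate at x=26, y=20:
z = k × 26 / 20 = (1624 × 26) / (13 × 20) = 42224/260
= 162.4000

162.4000


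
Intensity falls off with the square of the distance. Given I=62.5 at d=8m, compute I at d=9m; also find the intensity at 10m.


I₁d₁² = I₂d₂²
I at 9m = 62.5 × (8/9)² = 62.5 × 64/81 = 4000/81 ≈ 49.3827
I at 10m = 62.5 × (8/10)² = 62.5 × 64/100 = 4000/100 = 40.0000
= 49.3827 and 40.0000

49.3827 and 40.0000


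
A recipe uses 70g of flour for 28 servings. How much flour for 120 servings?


Direct proportion: y/x = constant
k = 70/28 = 2.5000
y₂ = k × 120 = 70 × 120 / 28 = 8400/28
= 300.00

300.00


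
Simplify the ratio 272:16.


GCD(272, 16) = 16
272/16 : 16/16
= 17:1

17:1


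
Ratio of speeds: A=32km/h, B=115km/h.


Ratio = 32:115
GCD = 1
Simplified = 32:115
Time ratio (same distance) = 115:32
Speed ratio = 32:115

32:115


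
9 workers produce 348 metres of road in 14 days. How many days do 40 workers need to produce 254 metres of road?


Days ∝ work / workers, so d₂ = d₁ × (m₁/m₂) × (w₂/w₁)
Workers factor (inverse): 9/40 = 0.2250
Work factor (direct): 254/348 ≈ 0.7299
d₂ = 14 × 9/40 × 254/348 = (14 × 9 × 254) / (40 × 348) = 32004/13920
≈ 2.30 days

2.30 days


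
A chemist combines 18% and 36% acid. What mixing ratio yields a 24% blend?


Let x parts of 18% mix with y parts of 36%.
18x + 36y = 24(x + y)
18x + 36y = 24x + 24y
x(18 - 24) = y(24 - 36)
x/y = (36 - 24)/(24 - 18) = 12/6
Simplify: 2:1
= 2:1

2:1


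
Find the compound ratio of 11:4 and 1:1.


Compound ratio = (11×1) : (4×1)
= 11:4
GCD = 1
= 11:4

11:4
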